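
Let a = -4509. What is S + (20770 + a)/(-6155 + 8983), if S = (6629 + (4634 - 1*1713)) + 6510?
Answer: 64263/4 ≈ 16066.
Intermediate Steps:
S = 16060 (S = (6629 + (4634 - 1713)) + 6510 = (6629 + 2921) + 6510 = 9550 + 6510 = 16060)
S + (20770 + a)/(-6155 + 8983) = 16060 + (20770 - 4509)/(-6155 + 8983) = 16060 + 16261/2828 = 16060 + 16261*(1/2828) = 16060 + 23/4 = 64263/4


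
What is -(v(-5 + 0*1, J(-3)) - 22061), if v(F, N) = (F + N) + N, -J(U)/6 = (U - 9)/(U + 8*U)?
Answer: 66214/3 ≈ 22071.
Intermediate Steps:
J(U) = -2*(-9 + U)/(3*U) (J(U) = -6*(U - 9)/(U + 8*U) = -6*(-9 + U)/(9*U) = -6*(-9 + U)*1/(9*U) = -2*(-9 + U)/(3*U))
v(F, N) = F + 2*N
-(v(-5 + 0*1, J(-3)) - 22061) = -(((-5 + 0*1) + 2*(-2/3 + 6/(-3))) - 22061) = -(((-5 + 0) + 2*(-2/3 + 6*(-1/3))) - 22061) = -((-5 + 2*(-2/3 - 2)) - 22061) = -((-5 + 2*(-8/3)) - 22061) = -((-5 - 16/3) - 22061) = -(-31/3 - 22061) = -1*(-66214/3) = 66214/3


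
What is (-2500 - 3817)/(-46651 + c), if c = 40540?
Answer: 6317/6111 ≈ 1.0337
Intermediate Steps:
(-2500 - 3817)/(-46651 + c) = (-2500 - 3817)/(-46651 + 40540) = -6317/(-6111) = -6317*(-1/6111) = 6317/6111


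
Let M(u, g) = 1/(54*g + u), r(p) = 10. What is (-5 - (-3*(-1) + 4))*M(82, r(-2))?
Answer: -6/311 ≈ -0.019293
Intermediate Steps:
M(u, g) = 1/(u + 54*g)
(-5 - (-3*(-1) + 4))*M(82, r(-2)) = (-5 - (-3*(-1) + 4))/(82 + 54*10) = (-5 - (3 + 4))/(82 + 540) = (-5 - 1*7)/622 = (-5 - 7)*(1/622) = -12*1/622 = -6/311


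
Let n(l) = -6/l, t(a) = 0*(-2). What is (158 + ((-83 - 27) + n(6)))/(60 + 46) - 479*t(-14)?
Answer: 47/106 ≈ 0.44340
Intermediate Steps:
t(a) = 0
(158 + ((-83 - 27) + n(6)))/(60 + 46) - 479*t(-14) = (158 + ((-83 - 27) - 6/6))/(60 + 46) - 479*0 = (158 + (-110 - 6*⅙))/106 + 0 = (158 + (-110 - 1))*(1/106) + 0 = (158 - 111)*(1/106) + 0 = 47*(1/106) + 0 = 47/106 + 0 = 47/106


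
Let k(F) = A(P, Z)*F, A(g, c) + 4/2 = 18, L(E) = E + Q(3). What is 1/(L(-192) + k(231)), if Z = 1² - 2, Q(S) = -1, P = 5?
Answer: 1/3503 ≈ 0.00028547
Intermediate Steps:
L(E) = -1 + E (L(E) = E - 1 = -1 + E)
Z = -1 (Z = 1 - 2 = -1)
A(g, c) = 16 (A(g, c) = -2 + 18 = 16)
k(F) = 16*F
1/(L(-192) + k(231)) = 1/((-1 - 192) + 16*231) = 1/(-193 + 3696) = 1/3503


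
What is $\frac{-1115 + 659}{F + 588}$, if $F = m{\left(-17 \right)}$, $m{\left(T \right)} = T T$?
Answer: $- \frac{456}{877} \approx -0.51995$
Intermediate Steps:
$m{\left(T \right)} = T^{2}$
$F = 289$ ($F = \left(-17\right)^{2} = 289$)
$\frac{-1115 + 659}{F + 588} = \frac{-1115 + 659}{289 + 588} = - \frac{456}{877}$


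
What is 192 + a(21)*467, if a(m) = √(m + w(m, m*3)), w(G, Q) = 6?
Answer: 192 + 1401*√3 ≈ 2618.6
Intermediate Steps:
a(m) = √(6 + m) (a(m) = √(m + 6) = √(6 + m))
192 + a(21)*467 = 192 + √(6 + 21)*467 = 192 + √27*467 = 192 + (3*√3)*467 = 192 + 1401*√3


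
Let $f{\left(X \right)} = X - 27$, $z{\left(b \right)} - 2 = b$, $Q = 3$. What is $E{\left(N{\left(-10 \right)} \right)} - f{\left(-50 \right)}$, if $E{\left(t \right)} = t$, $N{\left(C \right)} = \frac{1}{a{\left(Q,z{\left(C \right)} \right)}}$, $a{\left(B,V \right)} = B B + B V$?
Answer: $\frac{1154}{15} \approx 76.933$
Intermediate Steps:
$z{\left(b \right)} = 2 + b$
$a{\left(B,V \right)} = B^{2} + B V$
$f{\left(X \right)} = -27 + X$
$N{\left(C \right)} = \frac{1}{15 + 3 C}$ ($N{\left(C \right)} = \frac{1}{3 \left(3 + \left(2 + C\right)\right)} = \frac{1}{3 \left(5 + C\right)} = \frac{1}{15 + 3 C}$)
$E{\left(N{\left(-10 \right)} \right)} - f{\left(-50 \right)} = \frac{1}{3 \left(5 - 10\right)} - \left(-27 - 50\right) = \frac{1}{3 \left(-5\right)} - -77 = \frac{1}{3} \left(- \frac{1}{5}\right) + 77 = - \frac{1}{15} + 77 = \frac{1154}{15}$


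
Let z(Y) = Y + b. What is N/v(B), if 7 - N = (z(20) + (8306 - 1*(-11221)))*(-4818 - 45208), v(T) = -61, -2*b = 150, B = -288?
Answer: -974106279/61 ≈ -1.5969e+7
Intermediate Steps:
b = -75 (b = -1/2*150 = -75)
z(Y) = -75 + Y (z(Y) = Y - 75 = -75 + Y)
N = 974106279 (N = 7 - ((-75 + 20) + (8306 - 1*(-11221)))*(-4818 - 45208) = 7 - (-55 + (8306 + 11221))*(-50026) = 7 - (-55 + 19527)*(-50026) = 7 - 19472*(-50026) = 7 - 1*(-974106272) = 7 + 974106272 = 974106279)
N/v(B) = 974106279/(-61) = 974106279*(-1/61) = -974106279/61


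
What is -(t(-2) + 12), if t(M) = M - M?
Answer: -12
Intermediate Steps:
t(M) = 0
-(t(-2) + 12) = -(0 + 12) = -1*12 = -12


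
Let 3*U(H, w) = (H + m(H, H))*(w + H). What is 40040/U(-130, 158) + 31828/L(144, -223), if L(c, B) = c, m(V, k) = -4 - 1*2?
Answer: 28991/153 ≈ 189.48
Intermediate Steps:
m(V, k) = -6 (m(V, k) = -4 - 2 = -6)
U(H, w) = (-6 + H)*(H + w)/3 (U(H, w) = ((H - 6)*(w + H))/3 = ((-6 + H)*(H + w))/3 = (-6 + H)*(H + w)/3)
40040/U(-130, 158) + 31828/L(144, -223) = 40040/(-2*(-130) - 2*158 + (1/3)*(-130)**2 + (1/3)*(-130)*158) + 31828/144 = 40040/(260 - 316 + (1/3)*16900 - 20540/3) + 31828*(1/144) = 40040/(260 - 316 + 16900/3 - 20540/3) + 7957/36 = 40040/(-3808/3) + 7957/36 = 40040*(-3/3808) + 7957/36 = -2145/68 + 7957/36 = 28991/153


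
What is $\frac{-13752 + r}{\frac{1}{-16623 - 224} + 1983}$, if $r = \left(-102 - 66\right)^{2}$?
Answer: $\frac{30476223}{4175950} \approx 7.298$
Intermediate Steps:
$r = 28224$ ($r = \left(-168\right)^{2} = 28224$)
$\frac{-13752 + r}{\frac{1}{-16623 - 224} + 1983} = \frac{-13752 + 28224}{\frac{1}{-16623 - 224} + 1983} = \frac{14472}{\frac{1}{-16847} + 1983} = \frac{14472}{- \frac{1}{16847} + 1983} = \frac{14472}{\frac{33407600}{16847}} = 14472 \cdot \frac{16847}{33407600} = \frac{30476223}{4175950}$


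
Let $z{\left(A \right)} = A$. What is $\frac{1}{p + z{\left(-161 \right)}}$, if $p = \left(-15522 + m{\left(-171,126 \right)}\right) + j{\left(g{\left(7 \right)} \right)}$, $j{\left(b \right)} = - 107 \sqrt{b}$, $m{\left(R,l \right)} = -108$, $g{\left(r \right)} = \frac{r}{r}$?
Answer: $- \frac{1}{15898} \approx -6.2901 \cdot 10^{-5}$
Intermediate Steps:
$g{\left(r \right)} = 1$
$p = -15737$ ($p = \left(-15522 - 108\right) - 107 \sqrt{1} = -15630 - 107 = -15737$)
$\frac{1}{p + z{\left(-161 \right)}} = \frac{1}{-15737 - 161} = \frac{1}{-15898} = - \frac{1}{15898}$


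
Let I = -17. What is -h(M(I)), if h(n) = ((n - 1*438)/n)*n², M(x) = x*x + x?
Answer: 45152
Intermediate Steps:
M(x) = x + x² (M(x) = x² + x = x + x²)
h(n) = n*(-438 + n) (h(n) = ((n - 438)/n)*n² = ((-438 + n)/n)*n² = n*(-438 + n))
-h(M(I)) = -(-17*(1 - 17))*(-438 - 17*(1 - 17)) = -(-17*(-16))*(-438 - 17*(-16)) = -272*(-438 + 272) = -272*(-166) = -1*(-45152) = 45152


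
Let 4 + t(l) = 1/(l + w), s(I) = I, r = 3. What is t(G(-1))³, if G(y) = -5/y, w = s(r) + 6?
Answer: -166375/2744 ≈ -60.632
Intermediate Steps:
w = 9 (w = 3 + 6 = 9)
t(l) = -4 + 1/(9 + l) (t(l) = -4 + 1/(l + 9) = -4 + 1/(9 + l))
t(G(-1))³ = ((-35 - (-20)/(-1))/(9 - 5/(-1)))³ = ((-35 - (-20)*(-1))/(9 - 5*(-1)))³ = ((-35 - 4*5)/(9 + 5))³ = ((-35 - 20)/14)³ = ((1/14)*(-55))³ = (-55/14)³ = -166375/2744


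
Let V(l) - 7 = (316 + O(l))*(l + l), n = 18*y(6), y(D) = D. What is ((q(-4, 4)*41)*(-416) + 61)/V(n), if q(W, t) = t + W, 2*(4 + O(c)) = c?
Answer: 61/79063 ≈ 0.00077154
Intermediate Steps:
O(c) = -4 + c/2
q(W, t) = W + t
n = 108 (n = 18*6 = 108)
V(l) = 7 + 2*l*(312 + l/2) (V(l) = 7 + (316 + (-4 + l/2))*(l + l) = 7 + (312 + l/2)*(2*l) = 7 + 2*l*(312 + l/2))
((q(-4, 4)*41)*(-416) + 61)/V(n) = (((-4 + 4)*41)*(-416) + 61)/(7 + 108² + 624*108) = ((0*41)*(-416) + 61)/(7 + 11664 + 67392) = (0*(-416) + 61)/79063 = (0 + 61)*(1/79063) = 61*(1/79063) = 61/79063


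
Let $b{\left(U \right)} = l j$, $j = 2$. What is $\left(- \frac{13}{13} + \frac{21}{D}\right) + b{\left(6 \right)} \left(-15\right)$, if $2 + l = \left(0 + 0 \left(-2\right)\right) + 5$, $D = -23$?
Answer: $- \frac{2114}{23} \approx -91.913$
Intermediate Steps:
$l = 3$ ($l = -2 + \left(\left(0 + 0 \left(-2\right)\right) + 5\right) = -2 + \left(\left(0 + 0\right) + 5\right) = -2 + \left(0 + 5\right) = -2 + 5 = 3$)
$b{\left(U \right)} = 6$ ($b{\left(U \right)} = 3 \cdot 2 = 6$)
$\left(- \frac{13}{13} + \frac{21}{D}\right) + b{\left(6 \right)} \left(-15\right) = \left(- \frac{13}{13} + \frac{21}{-23}\right) + 6 \left(-15\right) = \left(\left(-13\right) \frac{1}{13} + 21 \left(- \frac{1}{23}\right)\right) - 90 = \left(-1 - \frac{21}{23}\right) - 90 = - \frac{44}{23} - 90 = - \frac{2114}{23}$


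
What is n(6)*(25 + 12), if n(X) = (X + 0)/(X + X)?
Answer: 37/2 ≈ 18.500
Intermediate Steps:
n(X) = 1/2 (n(X) = X/((2*X)) = X*(1/(2*X)) = 1/2)
n(6)*(25 + 12) = (25 + 12)/2 = (1/2)*37 = 37/2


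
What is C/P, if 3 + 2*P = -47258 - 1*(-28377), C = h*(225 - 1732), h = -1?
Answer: -1507/9442 ≈ -0.15961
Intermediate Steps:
C = 1507 (C = -(225 - 1732) = -1*(-1507) = 1507)
P = -9442 (P = -3/2 + (-47258 - 1*(-28377))/2 = -3/2 + (-47258 + 28377)/2 = -3/2 + (½)*(-18881) = -3/2 - 18881/2 = -9442)
C/P = 1507/(-9442) = 1507*(-1/9442) = -1507/9442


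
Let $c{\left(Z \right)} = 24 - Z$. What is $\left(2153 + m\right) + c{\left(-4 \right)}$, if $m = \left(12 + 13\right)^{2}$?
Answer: $2806$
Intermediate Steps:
$m = 625$ ($m = 25^{2} = 625$)
$\left(2153 + m\right) + c{\left(-4 \right)} = \left(2153 + 625\right) + \left(24 - -4\right) = 2778 + \left(24 + 4\right) = 2778 + 28 = 2806$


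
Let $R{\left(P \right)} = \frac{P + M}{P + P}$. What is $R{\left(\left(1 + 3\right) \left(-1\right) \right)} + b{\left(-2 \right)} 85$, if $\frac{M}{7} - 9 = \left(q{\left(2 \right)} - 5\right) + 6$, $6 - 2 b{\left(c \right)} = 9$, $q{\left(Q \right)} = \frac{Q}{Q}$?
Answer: $- \frac{1093}{8} \approx -136.63$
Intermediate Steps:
$q{\left(Q \right)} = 1$
$b{\left(c \right)} = - \frac{3}{2}$ ($b{\left(c \right)} = 3 - \frac{9}{2} = - \frac{3}{2}$)
$M = 77$ ($M = 63 + 7 \left(\left(1 - 5\right) + 6\right) = 63 + 7 \left(-4 + 6\right) = 63 + 7 \cdot 2 = 63 + 14 = 77$)
$R{\left(P \right)} = \frac{77 + P}{2 P}$ ($R{\left(P \right)} = \frac{P + 77}{P + P} = \frac{77 + P}{2 P}$)
$R{\left(\left(1 + 3\right) \left(-1\right) \right)} + b{\left(-2 \right)} 85 = \frac{77 + \left(1 + 3\right) \left(-1\right)}{2 \left(1 + 3\right) \left(-1\right)} - \frac{255}{2} = \frac{77 + 4 \left(-1\right)}{2 \cdot 4 \left(-1\right)} - \frac{255}{2} = \frac{77 - 4}{2 \left(-4\right)} - \frac{255}{2} = \frac{1}{2} \left(- \frac{1}{4}\right) 73 - \frac{255}{2} = - \frac{73}{8} - \frac{255}{2} = - \frac{1093}{8}$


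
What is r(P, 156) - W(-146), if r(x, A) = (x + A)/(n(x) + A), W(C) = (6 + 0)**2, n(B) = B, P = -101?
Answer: -35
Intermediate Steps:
W(C) = 36 (W(C) = 6**2 = 36)
r(x, A) = 1 (r(x, A) = (x + A)/(x + A) = (A + x)/(A + x) = 1)
r(P, 156) - W(-146) = 1 - 1*36 = 1 - 36 = -35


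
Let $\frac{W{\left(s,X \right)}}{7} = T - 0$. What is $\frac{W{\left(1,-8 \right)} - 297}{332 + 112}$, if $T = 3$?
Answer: $- \frac{23}{37} \approx -0.62162$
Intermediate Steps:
$W{\left(s,X \right)} = 21$ ($W{\left(s,X \right)} = 7 \left(3 - 0\right) = 7 \left(3 + 0\right) = 7 \cdot 3 = 21$)
$\frac{W{\left(1,-8 \right)} - 297}{332 + 112} = \frac{21 - 297}{332 + 112} = - \frac{276}{444} = \left(-276\right) \frac{1}{444} = - \frac{23}{37}$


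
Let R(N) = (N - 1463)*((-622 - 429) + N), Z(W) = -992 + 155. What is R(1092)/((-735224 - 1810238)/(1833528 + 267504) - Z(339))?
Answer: -15979398876/878009161 ≈ -18.200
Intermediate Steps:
Z(W) = -837
R(N) = (-1463 + N)*(-1051 + N)
R(1092)/((-735224 - 1810238)/(1833528 + 267504) - Z(339)) = (1537613 + 1092² - 2514*1092)/((-735224 - 1810238)/(1833528 + 267504) - 1*(-837)) = (1537613 + 1192464 - 2745288)/(-2545462/2101032 + 837) = -15211/(-2545462*1/2101032 + 837) = -15211/(-1272731/1050516 + 837) = -15211/878009161/1050516 = -15211*1050516/878009161 = -15979398876/878009161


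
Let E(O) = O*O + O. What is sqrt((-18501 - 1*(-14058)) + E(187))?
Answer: sqrt(30713) ≈ 175.25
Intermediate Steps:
E(O) = O + O**2 (E(O) = O**2 + O = O + O**2)
sqrt((-18501 - 1*(-14058)) + E(187)) = sqrt((-18501 - 1*(-14058)) + 187*(1 + 187)) = sqrt((-18501 + 14058) + 187*188) = sqrt(-4443 + 35156) = sqrt(30713)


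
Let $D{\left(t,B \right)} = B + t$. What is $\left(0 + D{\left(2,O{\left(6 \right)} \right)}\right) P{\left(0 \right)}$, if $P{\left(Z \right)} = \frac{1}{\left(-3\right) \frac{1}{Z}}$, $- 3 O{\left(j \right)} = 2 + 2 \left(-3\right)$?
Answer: $0$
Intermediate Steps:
$O{\left(j \right)} = \frac{4}{3}$ ($O{\left(j \right)} = - \frac{2 + 2 \left(-3\right)}{3} = - \frac{2 - 6}{3} = \left(- \frac{1}{3}\right) \left(-4\right) = \frac{4}{3}$)
$P{\left(Z \right)} = - \frac{Z}{3}$
$\left(0 + D{\left(2,O{\left(6 \right)} \right)}\right) P{\left(0 \right)} = \left(0 + \left(\frac{4}{3} + 2\right)\right) \left(\left(- \frac{1}{3}\right) 0\right) = \left(0 + \frac{10}{3}\right) 0 = \frac{10}{3} \cdot 0 = 0$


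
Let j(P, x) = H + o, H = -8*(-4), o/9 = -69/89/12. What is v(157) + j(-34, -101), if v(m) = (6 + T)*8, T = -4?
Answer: 16881/356 ≈ 47.419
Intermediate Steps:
o = -207/356 (o = 9*(-69/89/12) = 9*(-69*1/89*(1/12)) = 9*(-69/89*1/12) = 9*(-23/356) = -207/356 ≈ -0.58146)
H = 32
j(P, x) = 11185/356 (j(P, x) = 32 - 207/356 = 11185/356)
v(m) = 16 (v(m) = (6 - 4)*8 = 2*8 = 16)
v(157) + j(-34, -101) = 16 + 11185/356 = 16881/356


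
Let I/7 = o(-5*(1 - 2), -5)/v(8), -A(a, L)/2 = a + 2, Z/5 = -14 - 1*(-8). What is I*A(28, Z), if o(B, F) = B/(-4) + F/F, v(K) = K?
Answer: 105/8 ≈ 13.125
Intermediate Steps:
Z = -30 (Z = 5*(-14 - 1*(-8)) = 5*(-14 + 8) = 5*(-6) = -30)
o(B, F) = 1 - B/4 (o(B, F) = B*(-¼) + 1 = -B/4 + 1 = 1 - B/4)
A(a, L) = -4 - 2*a (A(a, L) = -2*(a + 2) = -2*(2 + a) = -4 - 2*a)
I = -7/32 (I = 7*((1 - (-5)*(1 - 2)/4)/8) = 7*((1 - (-5)*(-1)/4)*(⅛)) = 7*((1 - ¼*5)*(⅛)) = 7*((1 - 5/4)*(⅛)) = 7*(-¼*⅛) = 7*(-1/32) = -7/32 ≈ -0.21875)
I*A(28, Z) = -7*(-4 - 2*28)/32 = -7*(-4 - 56)/32 = -7/32*(-60) = 105/8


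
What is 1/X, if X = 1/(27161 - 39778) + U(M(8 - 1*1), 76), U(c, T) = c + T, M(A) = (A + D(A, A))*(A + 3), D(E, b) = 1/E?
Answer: 88319/13020737 ≈ 0.0067829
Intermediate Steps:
M(A) = (3 + A)*(A + 1/A) (M(A) = (A + 1/A)*(A + 3) = (A + 1/A)*(3 + A) = (3 + A)*(A + 1/A))
U(c, T) = T + c
X = 13020737/88319 (X = 1/(27161 - 39778) + (76 + (1 + (8 - 1*1)² + 3*(8 - 1*1) + 3/(8 - 1*1))) = 1/(-12617) + (76 + (1 + (8 - 1)² + 3*(8 - 1) + 3/(8 - 1))) = -1/12617 + (76 + (1 + 7² + 3*7 + 3/7)) = -1/12617 + (76 + (1 + 49 + 21 + 3*(⅐))) = -1/12617 + (76 + (1 + 49 + 21 + 3/7)) = -1/12617 + (76 + 500/7) = -1/12617 + 1032/7 = 13020737/88319 ≈ 147.43)
1/X = 1/(13020737/88319) = 88319/13020737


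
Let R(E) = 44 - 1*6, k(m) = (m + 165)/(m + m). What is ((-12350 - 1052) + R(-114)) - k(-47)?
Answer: -628049/47 ≈ -13363.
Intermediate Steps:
k(m) = (165 + m)/(2*m) (k(m) = (165 + m)/((2*m)) = (165 + m)*(1/(2*m)) = (165 + m)/(2*m))
R(E) = 38 (R(E) = 44 - 6 = 38)
((-12350 - 1052) + R(-114)) - k(-47) = ((-12350 - 1052) + 38) - (165 - 47)/(2*(-47)) = (-13402 + 38) - (-1)*118/(2*47) = -13364 - 1*(-59/47) = -13364 + 59/47 = -628049/47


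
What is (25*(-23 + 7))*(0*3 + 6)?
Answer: -2400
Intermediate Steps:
(25*(-23 + 7))*(0*3 + 6) = (25*(-16))*(0 + 6) = -400*6 = -2400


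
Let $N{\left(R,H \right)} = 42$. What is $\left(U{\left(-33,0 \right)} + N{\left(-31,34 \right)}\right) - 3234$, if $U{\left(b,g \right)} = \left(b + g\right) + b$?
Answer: $-3258$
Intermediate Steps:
$U{\left(b,g \right)} = g + 2 b$
$\left(U{\left(-33,0 \right)} + N{\left(-31,34 \right)}\right) - 3234 = \left(\left(0 + 2 \left(-33\right)\right) + 42\right) - 3234 = \left(\left(0 - 66\right) + 42\right) - 3234 = \left(-66 + 42\right) - 3234 = -24 - 3234 = -3258$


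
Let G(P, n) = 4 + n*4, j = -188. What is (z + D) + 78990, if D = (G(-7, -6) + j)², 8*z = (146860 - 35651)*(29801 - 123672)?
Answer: -10438322007/8 ≈ -1.3048e+9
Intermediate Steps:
z = -10439300039/8 (z = ((146860 - 35651)*(29801 - 123672))/8 = (111209*(-93871))/8 = (⅛)*(-10439300039) = -10439300039/8 ≈ -1.3049e+9)
G(P, n) = 4 + 4*n
D = 43264 (D = ((4 + 4*(-6)) - 188)² = ((4 - 24) - 188)² = (-20 - 188)² = (-208)² = 43264)
(z + D) + 78990 = (-10439300039/8 + 43264) + 78990 = -10438953927/8 + 78990 = -10438322007/8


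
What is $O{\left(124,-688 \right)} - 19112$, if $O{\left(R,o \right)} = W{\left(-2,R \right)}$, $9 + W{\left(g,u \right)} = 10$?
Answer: $-19111$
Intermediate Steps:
$W{\left(g,u \right)} = 1$ ($W{\left(g,u \right)} = -9 + 10 = 1$)
$O{\left(R,o \right)} = 1$
$O{\left(124,-688 \right)} - 19112 = 1 - 19112 = -19111$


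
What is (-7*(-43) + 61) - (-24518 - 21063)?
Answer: 45943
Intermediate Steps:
(-7*(-43) + 61) - (-24518 - 21063) = (301 + 61) - 1*(-45581) = 362 + 45581 = 45943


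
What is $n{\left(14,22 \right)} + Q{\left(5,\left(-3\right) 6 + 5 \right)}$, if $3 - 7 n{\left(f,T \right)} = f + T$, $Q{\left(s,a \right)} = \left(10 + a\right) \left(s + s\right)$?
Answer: $- \frac{243}{7} \approx -34.714$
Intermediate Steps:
$Q{\left(s,a \right)} = 2 s \left(10 + a\right)$ ($Q{\left(s,a \right)} = \left(10 + a\right) 2 s = 2 s \left(10 + a\right)$)
$n{\left(f,T \right)} = \frac{3}{7} - \frac{T}{7} - \frac{f}{7}$ ($n{\left(f,T \right)} = \frac{3}{7} - \frac{f + T}{7} = \frac{3}{7} - \frac{T + f}{7} = \frac{3}{7} - \left(\frac{T}{7} + \frac{f}{7}\right) = \frac{3}{7} - \frac{T}{7} - \frac{f}{7}$)
$n{\left(14,22 \right)} + Q{\left(5,\left(-3\right) 6 + 5 \right)} = \left(\frac{3}{7} - \frac{22}{7} - 2\right) + 2 \cdot 5 \left(10 + \left(\left(-3\right) 6 + 5\right)\right) = \left(\frac{3}{7} - \frac{22}{7} - 2\right) + 2 \cdot 5 \left(10 + \left(-18 + 5\right)\right) = - \frac{33}{7} + 2 \cdot 5 \left(10 - 13\right) = - \frac{33}{7} + 2 \cdot 5 \left(-3\right) = - \frac{33}{7} - 30 = - \frac{243}{7}$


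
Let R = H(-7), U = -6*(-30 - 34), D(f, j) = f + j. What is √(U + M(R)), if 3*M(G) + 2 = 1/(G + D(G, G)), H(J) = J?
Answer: √169043/21 ≈ 19.578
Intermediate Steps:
U = 384 (U = -6*(-64) = 384)
R = -7
M(G) = -⅔ + 1/(9*G) (M(G) = -⅔ + 1/(3*(G + (G + G))) = -⅔ + 1/(3*(G + 2*G)) = -⅔ + 1/(3*((3*G))) = -⅔ + (1/(3*G))/3 = -⅔ + 1/(9*G))
√(U + M(R)) = √(384 + (⅑)*(1 - 6*(-7))/(-7)) = √(384 + (⅑)*(-⅐)*(1 + 42)) = √(384 + (⅑)*(-⅐)*43) = √(384 - 43/63) = √(24149/63) = √169043/21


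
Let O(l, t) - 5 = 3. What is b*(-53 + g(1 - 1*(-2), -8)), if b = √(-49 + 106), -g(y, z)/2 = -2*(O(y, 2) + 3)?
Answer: -9*√57 ≈ -67.948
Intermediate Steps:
O(l, t) = 8 (O(l, t) = 5 + 3 = 8)
g(y, z) = 44 (g(y, z) = -(-4)*(8 + 3) = -(-4)*11 = -2*(-22) = 44)
b = √57 ≈ 7.5498
b*(-53 + g(1 - 1*(-2), -8)) = √57*(-53 + 44) = √57*(-9) = -9*√57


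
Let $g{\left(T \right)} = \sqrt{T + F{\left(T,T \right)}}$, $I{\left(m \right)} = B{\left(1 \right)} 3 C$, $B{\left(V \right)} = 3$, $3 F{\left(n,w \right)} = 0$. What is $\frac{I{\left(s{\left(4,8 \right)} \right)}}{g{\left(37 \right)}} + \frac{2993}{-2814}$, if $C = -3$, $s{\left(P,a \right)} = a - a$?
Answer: $- \frac{2993}{2814} - \frac{27 \sqrt{37}}{37} \approx -5.5024$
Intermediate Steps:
$s{\left(P,a \right)} = 0$
$F{\left(n,w \right)} = 0$ ($F{\left(n,w \right)} = \frac{1}{3} \cdot 0 = 0$)
$I{\left(m \right)} = -27$ ($I{\left(m \right)} = 3 \cdot 3 \left(-3\right) = 9 \left(-3\right) = -27$)
$g{\left(T \right)} = \sqrt{T}$ ($g{\left(T \right)} = \sqrt{T + 0} = \sqrt{T}$)
$\frac{I{\left(s{\left(4,8 \right)} \right)}}{g{\left(37 \right)}} + \frac{2993}{-2814} = - \frac{27}{\sqrt{37}} + \frac{2993}{-2814} = - 27 \frac{\sqrt{37}}{37} + 2993 \left(- \frac{1}{2814}\right) = - \frac{27 \sqrt{37}}{37} - \frac{2993}{2814} = - \frac{2993}{2814} - \frac{27 \sqrt{37}}{37}$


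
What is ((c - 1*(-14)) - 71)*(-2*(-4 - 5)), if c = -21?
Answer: -1404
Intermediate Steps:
((c - 1*(-14)) - 71)*(-2*(-4 - 5)) = ((-21 - 1*(-14)) - 71)*(-2*(-4 - 5)) = ((-21 + 14) - 71)*(-2*(-9)) = (-7 - 71)*18 = -78*18 = -1404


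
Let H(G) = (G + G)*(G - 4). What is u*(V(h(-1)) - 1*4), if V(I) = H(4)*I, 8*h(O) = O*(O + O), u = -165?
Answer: 660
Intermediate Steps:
h(O) = O²/4 (h(O) = (O*(O + O))/8 = (O*(2*O))/8 = (2*O²)/8 = O²/4)
H(G) = 2*G*(-4 + G) (H(G) = (2*G)*(-4 + G) = 2*G*(-4 + G))
V(I) = 0 (V(I) = (2*4*(-4 + 4))*I = (2*4*0)*I = 0*I = 0)
u*(V(h(-1)) - 1*4) = -165*(0 - 1*4) = -165*(0 - 4) = -165*(-4) = 660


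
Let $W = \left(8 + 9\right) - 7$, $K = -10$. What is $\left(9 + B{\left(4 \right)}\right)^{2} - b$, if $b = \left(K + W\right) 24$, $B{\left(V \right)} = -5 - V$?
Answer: $0$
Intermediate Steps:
$W = 10$ ($W = 17 - 7 = 10$)
$b = 0$ ($b = \left(-10 + 10\right) 24 = 0 \cdot 24 = 0$)
$\left(9 + B{\left(4 \right)}\right)^{2} - b = \left(9 - 9\right)^{2} - 0 = \left(9 - 9\right)^{2} + 0 = 0^{2} + 0 = 0 + 0 = 0$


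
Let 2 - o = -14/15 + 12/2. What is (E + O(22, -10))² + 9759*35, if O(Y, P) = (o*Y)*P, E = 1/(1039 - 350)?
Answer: 3404071727806/4272489 ≈ 7.9674e+5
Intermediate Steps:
o = -46/15 (o = 2 - (-14/15 + 12/2) = 2 - (-14*1/15 + 12*(½)) = 2 - (-14/15 + 6) = 2 - 1*76/15 = 2 - 76/15 = -46/15 ≈ -3.0667)
E = 1/689 ≈ 0.0014514
O(Y, P) = -46*P*Y/15 (O(Y, P) = (-46*Y/15)*P = -46*P*Y/15)
(E + O(22, -10))² + 9759*35 = (1/689 - 46/15*(-10)*22)² + 9759*35 = (1/689 + 2024/3)² + 341565 = (1394539/2067)² + 341565 = 1944739022521/4272489 + 341565 = 3404071727806/4272489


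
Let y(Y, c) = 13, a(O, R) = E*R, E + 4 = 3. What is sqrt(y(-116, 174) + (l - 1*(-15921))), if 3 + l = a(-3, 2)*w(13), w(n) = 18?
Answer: 17*sqrt(55) ≈ 126.08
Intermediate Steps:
E = -1 (E = -4 + 3 = -1)
a(O, R) = -R
l = -39 (l = -3 - 1*2*18 = -3 - 2*18 = -3 - 36 = -39)
sqrt(y(-116, 174) + (l - 1*(-15921))) = sqrt(13 + (-39 - 1*(-15921))) = sqrt(13 + (-39 + 15921)) = sqrt(13 + 15882) = sqrt(15895) = 17*sqrt(55)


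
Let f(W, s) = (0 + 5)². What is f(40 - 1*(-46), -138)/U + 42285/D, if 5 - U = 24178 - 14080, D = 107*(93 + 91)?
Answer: 426290305/198710984 ≈ 2.1453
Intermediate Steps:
D = 19688 (D = 107*184 = 19688)
f(W, s) = 25 (f(W, s) = 5² = 25)
U = -10093 (U = 5 - (24178 - 14080) = 5 - 1*10098 = 5 - 10098 = -10093)
f(40 - 1*(-46), -138)/U + 42285/D = 25/(-10093) + 42285/19688 = 25*(-1/10093) + 42285*(1/19688) = -25/10093 + 42285/19688 = 426290305/198710984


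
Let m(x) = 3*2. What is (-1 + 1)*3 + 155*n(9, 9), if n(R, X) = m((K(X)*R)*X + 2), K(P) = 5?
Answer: 930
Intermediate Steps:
m(x) = 6
n(R, X) = 6
(-1 + 1)*3 + 155*n(9, 9) = (-1 + 1)*3 + 155*6 = 0*3 + 930 = 0 + 930 = 930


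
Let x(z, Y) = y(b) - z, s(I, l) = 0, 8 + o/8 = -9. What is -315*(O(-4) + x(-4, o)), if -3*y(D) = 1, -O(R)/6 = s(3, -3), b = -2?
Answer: -1155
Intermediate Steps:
o = -136 (o = -64 + 8*(-9) = -64 - 72 = -136)
O(R) = 0 (O(R) = -6*0 = 0)
y(D) = -⅓ (y(D) = -⅓*1 = -⅓)
x(z, Y) = -⅓ - z
-315*(O(-4) + x(-4, o)) = -315*(0 + (-⅓ - 1*(-4))) = -315*(0 + (-⅓ + 4)) = -315*(0 + 11/3) = -315*11/3 = -1155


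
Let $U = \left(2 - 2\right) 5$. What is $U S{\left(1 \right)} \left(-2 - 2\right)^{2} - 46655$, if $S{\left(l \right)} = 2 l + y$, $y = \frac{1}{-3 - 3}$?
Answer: $-46655$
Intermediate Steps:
$U = 0$ ($U = 0 \cdot 5 = 0$)
$y = - \frac{1}{6}$ ($y = \frac{1}{-6} = - \frac{1}{6} \approx -0.16667$)
$S{\left(l \right)} = - \frac{1}{6} + 2 l$ ($S{\left(l \right)} = 2 l - \frac{1}{6} = - \frac{1}{6} + 2 l$)
$U S{\left(1 \right)} \left(-2 - 2\right)^{2} - 46655 = 0 \left(- \frac{1}{6} + 2 \cdot 1\right) \left(-2 - 2\right)^{2} - 46655 = 0 \left(- \frac{1}{6} + 2\right) \left(-4\right)^{2} - 46655 = 0 \cdot \frac{11}{6} \cdot 16 - 46655 = 0 \cdot 16 - 46655 = 0 - 46655 = -46655$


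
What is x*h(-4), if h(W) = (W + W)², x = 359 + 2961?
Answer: 212480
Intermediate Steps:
x = 3320
h(W) = 4*W² (h(W) = (2*W)² = 4*W²)
x*h(-4) = 3320*(4*(-4)²) = 3320*(4*16) = 3320*64 = 212480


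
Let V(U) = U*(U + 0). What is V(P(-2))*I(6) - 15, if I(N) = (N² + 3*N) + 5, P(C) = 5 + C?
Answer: 516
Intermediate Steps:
I(N) = 5 + N² + 3*N
V(U) = U² (V(U) = U*U = U²)
V(P(-2))*I(6) - 15 = (5 - 2)²*(5 + 6² + 3*6) - 15 = 3²*(5 + 36 + 18) - 15 = 9*59 - 15 = 531 - 15 = 516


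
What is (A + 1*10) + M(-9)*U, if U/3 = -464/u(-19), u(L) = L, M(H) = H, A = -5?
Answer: -12433/19 ≈ -654.37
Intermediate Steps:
U = 1392/19 (U = 3*(-464/(-19)) = 3*(-464*(-1/19)) = 3*(464/19) = 1392/19 ≈ 73.263)
(A + 1*10) + M(-9)*U = (-5 + 1*10) - 9*1392/19 = (-5 + 10) - 12528/19 = 5 - 12528/19 = -12433/19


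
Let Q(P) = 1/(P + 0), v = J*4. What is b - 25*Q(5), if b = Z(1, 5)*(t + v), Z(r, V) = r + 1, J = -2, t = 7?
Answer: -7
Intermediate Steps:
Z(r, V) = 1 + r
v = -8 (v = -2*4 = -8)
Q(P) = 1/P
b = -2 (b = (1 + 1)*(7 - 8) = 2*(-1) = -2)
b - 25*Q(5) = -2 - 25/5 = -2 - 25*⅕ = -2 - 5 = -7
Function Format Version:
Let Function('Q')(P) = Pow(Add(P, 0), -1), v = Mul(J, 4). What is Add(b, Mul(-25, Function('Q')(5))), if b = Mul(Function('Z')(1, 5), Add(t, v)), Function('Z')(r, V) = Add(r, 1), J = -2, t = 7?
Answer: -7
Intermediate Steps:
Function('Z')(r, V) = Add(1, r)
v = -8 (v = Mul(-2, 4) = -8)
Function('Q')(P) = Pow(P, -1)
b = -2 (b = Mul(Add(1, 1), Add(7, -8)) = Mul(2, -1) = -2)
Add(b, Mul(-25, Function('Q')(5))) = Add(-2, Mul(-25, Pow(5, -1))) = Add(-2, Mul(-25, Rational(1, 5))) = Add(-2, -5) = -7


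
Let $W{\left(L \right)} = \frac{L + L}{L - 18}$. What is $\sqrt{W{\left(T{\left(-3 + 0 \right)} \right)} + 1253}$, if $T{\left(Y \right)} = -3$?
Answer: $\frac{\sqrt{61411}}{7} \approx 35.402$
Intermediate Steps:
$W{\left(L \right)} = \frac{2 L}{-18 + L}$
$\sqrt{W{\left(T{\left(-3 + 0 \right)} \right)} + 1253} = \sqrt{2 \left(-3\right) \frac{1}{-18 - 3} + 1253} = \sqrt{2 \left(-3\right) \frac{1}{-21} + 1253} = \sqrt{2 \left(-3\right) \left(- \frac{1}{21}\right) + 1253} = \sqrt{\frac{2}{7} + 1253} = \sqrt{\frac{8773}{7}} = \frac{\sqrt{61411}}{7}$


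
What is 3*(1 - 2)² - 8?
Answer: -5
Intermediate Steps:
3*(1 - 2)² - 8 = 3*(-1)² - 8 = 3*1 - 8 = 3 - 8 = -5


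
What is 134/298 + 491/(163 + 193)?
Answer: 97011/53044 ≈ 1.8289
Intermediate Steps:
134/298 + 491/(163 + 193) = 134*(1/298) + 491/356 = 67/149 + 491*(1/356) = 67/149 + 491/356 = 97011/53044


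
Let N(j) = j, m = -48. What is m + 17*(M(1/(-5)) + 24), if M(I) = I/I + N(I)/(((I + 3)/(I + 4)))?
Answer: 26067/70 ≈ 372.39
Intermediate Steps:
M(I) = 1 + I*(4 + I)/(3 + I) (M(I) = I/I + I/(((I + 3)/(I + 4))) = 1 + I/(((3 + I)/(4 + I))) = 1 + I*((4 + I)/(3 + I)) = 1 + I*(4 + I)/(3 + I))
m + 17*(M(1/(-5)) + 24) = -48 + 17*((3 + (1/(-5))**2 + 5/(-5))/(3 + 1/(-5)) + 24) = -48 + 17*((3 + (-1/5)**2 + 5*(-1/5))/(3 - 1/5) + 24) = -48 + 17*((3 + 1/25 - 1)/(14/5) + 24) = -48 + 17*((5/14)*(51/25) + 24) = -48 + 17*(51/70 + 24) = -48 + 17*(1731/70) = -48 + 29427/70 = 26067/70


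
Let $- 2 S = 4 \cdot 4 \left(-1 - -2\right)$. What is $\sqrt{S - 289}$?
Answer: $3 i \sqrt{33} \approx 17.234 i$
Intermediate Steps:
$S = -8$ ($S = - \frac{4 \cdot 4 \left(-1 - -2\right)}{2} = - \frac{16 \left(-1 + 2\right)}{2} = - \frac{16 \cdot 1}{2} = \left(- \frac{1}{2}\right) 16 = -8$)
$\sqrt{S - 289} = \sqrt{-8 - 289} = \sqrt{-297} = 3 i \sqrt{33}$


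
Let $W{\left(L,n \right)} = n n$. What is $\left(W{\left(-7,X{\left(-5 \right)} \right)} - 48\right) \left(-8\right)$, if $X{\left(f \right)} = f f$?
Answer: $-4616$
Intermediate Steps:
$X{\left(f \right)} = f^{2}$
$W{\left(L,n \right)} = n^{2}$
$\left(W{\left(-7,X{\left(-5 \right)} \right)} - 48\right) \left(-8\right) = \left(\left(\left(-5\right)^{2}\right)^{2} - 48\right) \left(-8\right) = \left(25^{2} - 48\right) \left(-8\right) = \left(625 - 48\right) \left(-8\right) = 577 \left(-8\right) = -4616$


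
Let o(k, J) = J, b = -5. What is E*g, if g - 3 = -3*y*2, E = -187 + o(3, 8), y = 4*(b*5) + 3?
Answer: -104715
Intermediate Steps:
y = -97 (y = 4*(-5*5) + 3 = 4*(-25) + 3 = -100 + 3 = -97)
E = -179 (E = -187 + 8 = -179)
g = 585 (g = 3 - 3*(-97)*2 = 3 + 291*2 = 3 + 582 = 585)
E*g = -179*585 = -104715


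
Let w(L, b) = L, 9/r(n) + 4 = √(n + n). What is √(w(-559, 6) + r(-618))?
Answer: √2*√((2245 - 1118*I*√309)/(-2 + I*√309))/2 ≈ 0.0053444 - 23.644*I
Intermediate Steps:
r(n) = 9/(-4 + √2*√n) (r(n) = 9/(-4 + √(n + n)) = 9/(-4 + √(2*n)) = 9/(-4 + √2*√n))
√(w(-559, 6) + r(-618)) = √(-559 + 9/(-4 + √2*√(-618))) = √(-559 + 9/(-4 + √2*(I*√618))) = √(-559 + 9/(-4 + 2*I*√309))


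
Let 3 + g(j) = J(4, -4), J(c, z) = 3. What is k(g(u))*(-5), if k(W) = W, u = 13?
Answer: 0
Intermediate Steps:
g(j) = 0 (g(j) = -3 + 3 = 0)
k(g(u))*(-5) = 0*(-5) = 0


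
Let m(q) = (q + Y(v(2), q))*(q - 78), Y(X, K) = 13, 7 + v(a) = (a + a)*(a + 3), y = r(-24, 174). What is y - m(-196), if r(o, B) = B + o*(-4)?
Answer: -49872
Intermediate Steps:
r(o, B) = B - 4*o
y = 270 (y = 174 - 4*(-24) = 174 + 96 = 270)
v(a) = -7 + 2*a*(3 + a) (v(a) = -7 + (a + a)*(a + 3) = -7 + (2*a)*(3 + a) = -7 + 2*a*(3 + a))
m(q) = (-78 + q)*(13 + q) (m(q) = (q + 13)*(q - 78) = (13 + q)*(-78 + q) = (-78 + q)*(13 + q))
y - m(-196) = 270 - (-1014 + (-196)² - 65*(-196)) = 270 - (-1014 + 38416 + 12740) = 270 - 1*50142 = 270 - 50142 = -49872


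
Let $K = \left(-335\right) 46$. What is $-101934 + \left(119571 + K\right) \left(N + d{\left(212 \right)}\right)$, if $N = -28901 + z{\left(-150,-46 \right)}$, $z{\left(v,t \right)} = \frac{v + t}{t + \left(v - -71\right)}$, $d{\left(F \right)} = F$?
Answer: $- \frac{373526692319}{125} \approx -2.9882 \cdot 10^{9}$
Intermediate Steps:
$z{\left(v,t \right)} = \frac{t + v}{71 + t + v}$ ($z{\left(v,t \right)} = \frac{t + v}{t + \left(v + 71\right)} = \frac{t + v}{t + \left(71 + v\right)} = \frac{t + v}{71 + t + v}$)
$N = - \frac{3612429}{125}$ ($N = -28901 + \frac{-46 - 150}{71 - 46 - 150} = -28901 + \frac{1}{-125} \left(-196\right) = -28901 - - \frac{196}{125} = -28901 + \frac{196}{125} = - \frac{3612429}{125} \approx -28899.0$)
$K = -15410$
$-101934 + \left(119571 + K\right) \left(N + d{\left(212 \right)}\right) = -101934 + \left(119571 - 15410\right) \left(- \frac{3612429}{125} + 212\right) = -101934 + 104161 \left(- \frac{3585929}{125}\right) = -101934 - \frac{373513950569}{125} = - \frac{373526692319}{125}$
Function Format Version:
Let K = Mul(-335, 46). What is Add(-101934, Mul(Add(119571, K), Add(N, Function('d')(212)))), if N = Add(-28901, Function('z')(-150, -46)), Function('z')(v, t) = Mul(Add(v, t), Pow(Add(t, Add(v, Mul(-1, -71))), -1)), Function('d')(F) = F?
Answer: Rational(-373526692319, 125) ≈ -2.9882e+9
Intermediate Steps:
Function('z')(v, t) = Mul(Pow(Add(71, t, v), -1), Add(t, v)) (Function('z')(v, t) = Mul(Add(t, v), Pow(Add(t, Add(v, 71)), -1)) = Mul(Add(t, v), Pow(Add(t, Add(71, v)), -1)) = Mul(Add(t, v), Pow(Add(71, t, v), -1)) = Mul(Pow(Add(71, t, v), -1), Add(t, v)))
N = Rational(-3612429, 125) (N = Add(-28901, Mul(Pow(Add(71, -46, -150), -1), Add(-46, -150))) = Add(-28901, Mul(Pow(-125, -1), -196)) = Add(-28901, Mul(Rational(-1, 125), -196)) = Add(-28901, Rational(196, 125)) = Rational(-3612429, 125) ≈ -28899.)
K = -15410
Add(-101934, Mul(Add(119571, K), Add(N, Function('d')(212)))) = Add(-101934, Mul(Add(119571, -15410), Add(Rational(-3612429, 125), 212))) = Add(-101934, Mul(104161, Rational(-3585929, 125))) = Add(-101934, Rational(-373513950569, 125)) = Rational(-373526692319, 125)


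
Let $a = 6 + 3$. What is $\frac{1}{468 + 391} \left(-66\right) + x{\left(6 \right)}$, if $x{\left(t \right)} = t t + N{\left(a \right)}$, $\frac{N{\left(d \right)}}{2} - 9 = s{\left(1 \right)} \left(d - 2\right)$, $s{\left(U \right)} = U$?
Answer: $\frac{58346}{859} \approx 67.923$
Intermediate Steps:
$a = 9$
$N{\left(d \right)} = 14 + 2 d$ ($N{\left(d \right)} = 18 + 2 \cdot 1 \left(d - 2\right) = 18 + 2 \cdot 1 \left(-2 + d\right) = 18 + 2 \left(-2 + d\right) = 18 + \left(-4 + 2 d\right) = 14 + 2 d$)
$x{\left(t \right)} = 32 + t^{2}$ ($x{\left(t \right)} = t t + \left(14 + 2 \cdot 9\right) = t^{2} + \left(14 + 18\right) = t^{2} + 32 = 32 + t^{2}$)
$\frac{1}{468 + 391} \left(-66\right) + x{\left(6 \right)} = \frac{1}{468 + 391} \left(-66\right) + \left(32 + 6^{2}\right) = \frac{1}{859} \left(-66\right) + \left(32 + 36\right) = \frac{1}{859} \left(-66\right) + 68 = - \frac{66}{859} + 68 = \frac{58346}{859}$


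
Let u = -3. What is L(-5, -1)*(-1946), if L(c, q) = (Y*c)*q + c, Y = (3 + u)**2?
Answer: 9730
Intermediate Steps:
Y = 0 (Y = (3 - 3)**2 = 0**2 = 0)
L(c, q) = c (L(c, q) = (0*c)*q + c = 0*q + c = 0 + c = c)
L(-5, -1)*(-1946) = -5*(-1946) = 9730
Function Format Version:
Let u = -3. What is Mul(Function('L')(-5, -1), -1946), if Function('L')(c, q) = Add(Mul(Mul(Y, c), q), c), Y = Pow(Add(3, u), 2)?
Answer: 9730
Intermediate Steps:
Y = 0 (Y = Pow(Add(3, -3), 2) = Pow(0, 2) = 0)
Function('L')(c, q) = c (Function('L')(c, q) = Add(Mul(Mul(0, c), q), c) = Add(Mul(0, q), c) = Add(0, c) = c)
Mul(Function('L')(-5, -1), -1946) = Mul(-5, -1946) = 9730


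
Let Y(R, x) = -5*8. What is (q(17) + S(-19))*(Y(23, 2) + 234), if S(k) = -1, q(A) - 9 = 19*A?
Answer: 64214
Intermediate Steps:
q(A) = 9 + 19*A
Y(R, x) = -40
(q(17) + S(-19))*(Y(23, 2) + 234) = ((9 + 19*17) - 1)*(-40 + 234) = ((9 + 323) - 1)*194 = (332 - 1)*194 = 331*194 = 64214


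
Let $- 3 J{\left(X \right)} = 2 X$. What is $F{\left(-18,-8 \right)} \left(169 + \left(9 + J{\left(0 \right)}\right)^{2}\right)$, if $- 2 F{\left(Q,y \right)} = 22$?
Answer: $-2750$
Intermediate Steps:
$J{\left(X \right)} = - \frac{2 X}{3}$
$F{\left(Q,y \right)} = -11$ ($F{\left(Q,y \right)} = \left(- \frac{1}{2}\right) 22 = -11$)
$F{\left(-18,-8 \right)} \left(169 + \left(9 + J{\left(0 \right)}\right)^{2}\right) = - 11 \left(169 + \left(9 - 0\right)^{2}\right) = - 11 \left(169 + \left(9 + 0\right)^{2}\right) = - 11 \left(169 + 9^{2}\right) = - 11 \left(169 + 81\right) = \left(-11\right) 250 = -2750$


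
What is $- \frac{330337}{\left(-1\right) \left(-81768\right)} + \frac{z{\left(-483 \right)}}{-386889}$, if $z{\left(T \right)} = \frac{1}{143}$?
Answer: $- \frac{6091978853189}{1507941661512} \approx -4.0399$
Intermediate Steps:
$z{\left(T \right)} = \frac{1}{143}$
$- \frac{330337}{\left(-1\right) \left(-81768\right)} + \frac{z{\left(-483 \right)}}{-386889} = - \frac{330337}{\left(-1\right) \left(-81768\right)} + \frac{1}{143 \left(-386889\right)} = - \frac{330337}{81768} + \frac{1}{143} \left(- \frac{1}{386889}\right) = \left(-330337\right) \frac{1}{81768} - \frac{1}{55325127} = - \frac{330337}{81768} - \frac{1}{55325127} = - \frac{6091978853189}{1507941661512}$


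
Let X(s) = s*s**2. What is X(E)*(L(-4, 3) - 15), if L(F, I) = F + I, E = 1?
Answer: -16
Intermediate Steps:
X(s) = s**3
X(E)*(L(-4, 3) - 15) = 1**3*((-4 + 3) - 15) = 1*(-1 - 15) = 1*(-16) = -16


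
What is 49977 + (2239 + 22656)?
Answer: 74872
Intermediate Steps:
49977 + (2239 + 22656) = 49977 + 24895 = 74872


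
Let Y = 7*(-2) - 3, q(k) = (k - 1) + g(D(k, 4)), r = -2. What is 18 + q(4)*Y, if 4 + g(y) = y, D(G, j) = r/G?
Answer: 87/2 ≈ 43.500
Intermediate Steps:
D(G, j) = -2/G
g(y) = -4 + y
q(k) = -5 + k - 2/k (q(k) = (k - 1) + (-4 - 2/k) = (-1 + k) + (-4 - 2/k) = -5 + k - 2/k)
Y = -17 (Y = -14 - 3 = -17)
18 + q(4)*Y = 18 + (-5 + 4 - 2/4)*(-17) = 18 + (-5 + 4 - 2*1/4)*(-17) = 18 + (-5 + 4 - 1/2)*(-17) = 18 - 3/2*(-17) = 18 + 51/2 = 87/2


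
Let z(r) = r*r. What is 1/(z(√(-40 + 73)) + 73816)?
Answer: 1/73849 ≈ 1.3541e-5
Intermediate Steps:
z(r) = r²
1/(z(√(-40 + 73)) + 73816) = 1/((√(-40 + 73))² + 73816) = 1/((√33)² + 73816) = 1/(33 + 73816) = 1/73849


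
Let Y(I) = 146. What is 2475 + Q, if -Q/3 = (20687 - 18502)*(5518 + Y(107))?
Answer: -37125045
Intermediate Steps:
Q = -37127520 (Q = -3*(20687 - 18502)*(5518 + 146) = -6555*5664 = -3*12375840 = -37127520)
2475 + Q = 2475 - 37127520 = -37125045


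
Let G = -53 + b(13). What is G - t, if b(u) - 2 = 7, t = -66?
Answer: 22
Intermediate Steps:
b(u) = 9 (b(u) = 2 + 7 = 9)
G = -44 (G = -53 + 9 = -44)
G - t = -44 - 1*(-66) = -44 + 66 = 22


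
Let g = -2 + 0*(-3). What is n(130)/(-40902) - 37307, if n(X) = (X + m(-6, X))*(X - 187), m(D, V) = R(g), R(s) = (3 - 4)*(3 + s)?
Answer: -508641187/13634 ≈ -37307.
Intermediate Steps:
g = -2 (g = -2 + 0 = -2)
R(s) = -3 - s (R(s) = -(3 + s) = -3 - s)
m(D, V) = -1 (m(D, V) = -3 - 1*(-2) = -3 + 2 = -1)
n(X) = (-1 + X)*(-187 + X) (n(X) = (X - 1)*(X - 187) = (-1 + X)*(-187 + X))
n(130)/(-40902) - 37307 = (187 + 130² - 188*130)/(-40902) - 37307 = (187 + 16900 - 24440)*(-1/40902) - 37307 = -7353*(-1/40902) - 37307 = 2451/13634 - 37307 = -508641187/13634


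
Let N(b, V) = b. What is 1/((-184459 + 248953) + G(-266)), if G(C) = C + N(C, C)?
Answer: 1/63962 ≈ 1.5634e-5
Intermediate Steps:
G(C) = 2*C (G(C) = C + C = 2*C)
1/((-184459 + 248953) + G(-266)) = 1/((-184459 + 248953) + 2*(-266)) = 1/(64494 - 532) = 1/63962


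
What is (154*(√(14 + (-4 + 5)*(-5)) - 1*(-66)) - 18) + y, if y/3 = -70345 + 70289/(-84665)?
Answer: -16969362822/84665 ≈ -2.0043e+5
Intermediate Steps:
y = -17867489142/84665 (y = 3*(-70345 + 70289/(-84665)) = 3*(-70345 + 70289*(-1/84665)) = 3*(-70345 - 70289/84665) = 3*(-5955829714/84665) = -17867489142/84665 ≈ -2.1104e+5)
(154*(√(14 + (-4 + 5)*(-5)) - 1*(-66)) - 18) + y = (154*(√(14 + (-4 + 5)*(-5)) - 1*(-66)) - 18) - 17867489142/84665 = (154*(√(14 + 1*(-5)) + 66) - 18) - 17867489142/84665 = (154*(√(14 - 5) + 66) - 18) - 17867489142/84665 = (154*(√9 + 66) - 18) - 17867489142/84665 = (154*(3 + 66) - 18) - 17867489142/84665 = (154*69 - 18) - 17867489142/84665 = (10626 - 18) - 17867489142/84665 = 10608 - 17867489142/84665 = -16969362822/84665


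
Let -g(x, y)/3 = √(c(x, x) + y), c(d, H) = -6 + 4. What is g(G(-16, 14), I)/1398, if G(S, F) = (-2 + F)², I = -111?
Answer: -I*√113/466 ≈ -0.022811*I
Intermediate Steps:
c(d, H) = -2
g(x, y) = -3*√(-2 + y)
g(G(-16, 14), I)/1398 = -3*√(-2 - 111)/1398 = -3*I*√113*(1/1398) = -I*√113/466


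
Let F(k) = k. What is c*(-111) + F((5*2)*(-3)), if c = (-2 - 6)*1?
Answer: 858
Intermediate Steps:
c = -8 (c = -8*1 = -8)
c*(-111) + F((5*2)*(-3)) = -8*(-111) + (5*2)*(-3) = 888 + 10*(-3) = 888 - 30 = 858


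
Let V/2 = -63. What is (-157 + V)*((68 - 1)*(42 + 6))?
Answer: -910128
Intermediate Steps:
V = -126 (V = 2*(-63) = -126)
(-157 + V)*((68 - 1)*(42 + 6)) = (-157 - 126)*((68 - 1)*(42 + 6)) = -18961*48 = -283*3216 = -910128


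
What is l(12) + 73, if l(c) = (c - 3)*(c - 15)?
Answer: 46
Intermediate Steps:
l(c) = (-15 + c)*(-3 + c) (l(c) = (-3 + c)*(-15 + c) = (-15 + c)*(-3 + c))
l(12) + 73 = (45 + 12² - 18*12) + 73 = (45 + 144 - 216) + 73 = -27 + 73 = 46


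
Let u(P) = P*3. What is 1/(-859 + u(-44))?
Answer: -1/991 ≈ -0.0010091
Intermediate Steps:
u(P) = 3*P
1/(-859 + u(-44)) = 1/(-859 + 3*(-44)) = 1/(-859 - 132) = 1/(-991) = -1/991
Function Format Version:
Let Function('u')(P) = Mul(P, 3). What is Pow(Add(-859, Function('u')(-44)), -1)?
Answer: Rational(-1, 991) ≈ -0.0010091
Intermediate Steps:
Function('u')(P) = Mul(3, P)
Pow(Add(-859, Function('u')(-44)), -1) = Pow(Add(-859, Mul(3, -44)), -1) = Pow(Add(-859, -132), -1) = Pow(-991, -1) = Rational(-1, 991)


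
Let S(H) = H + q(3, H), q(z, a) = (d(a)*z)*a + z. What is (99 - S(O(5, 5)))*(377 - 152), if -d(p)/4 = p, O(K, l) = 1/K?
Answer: 21663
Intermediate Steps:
d(p) = -4*p
q(z, a) = z - 4*z*a**2 (q(z, a) = ((-4*a)*z)*a + z = (-4*a*z)*a + z = -4*z*a**2 + z = z - 4*z*a**2)
S(H) = 3 + H - 12*H**2 (S(H) = H + 3*(1 - 4*H**2) = H + (3 - 12*H**2) = 3 + H - 12*H**2)
(99 - S(O(5, 5)))*(377 - 152) = (99 - (3 + 1/5 - 12*(1/5)**2))*(377 - 152) = (99 - (3 + 1/5 - 12*(1/5)**2))*225 = (99 - (3 + 1/5 - 12*1/25))*225 = (99 - (3 + 1/5 - 12/25))*225 = (99 - 1*68/25)*225 = (99 - 68/25)*225 = (2407/25)*225 = 21663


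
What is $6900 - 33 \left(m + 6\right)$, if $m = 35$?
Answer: $5547$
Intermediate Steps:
$6900 - 33 \left(m + 6\right) = 6900 - 33 \left(35 + 6\right) = 6900 - 1353 = 5547$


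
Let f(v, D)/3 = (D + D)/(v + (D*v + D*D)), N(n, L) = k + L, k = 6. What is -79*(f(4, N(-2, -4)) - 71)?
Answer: 22199/4 ≈ 5549.8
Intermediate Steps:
N(n, L) = 6 + L
f(v, D) = 6*D/(v + D² + D*v) (f(v, D) = 3*((D + D)/(v + (D*v + D*D))) = 3*((2*D)/(v + (D*v + D²))) = 3*((2*D)/(v + (D² + D*v))) = 3*((2*D)/(v + D² + D*v)) = 3*(2*D/(v + D² + D*v)) = 6*D/(v + D² + D*v))
-79*(f(4, N(-2, -4)) - 71) = -79*(6*(6 - 4)/(4 + (6 - 4)² + (6 - 4)*4) - 71) = -79*(6*2/(4 + 2² + 2*4) - 71) = -79*(6*2/(4 + 4 + 8) - 71) = -79*(6*2/16 - 71) = -79*(6*2*(1/16) - 71) = -79*(¾ - 71) = -79*(-281/4) = 22199/4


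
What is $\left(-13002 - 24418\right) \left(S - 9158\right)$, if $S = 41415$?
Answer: $-1207056940$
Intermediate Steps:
$\left(-13002 - 24418\right) \left(S - 9158\right) = \left(-13002 - 24418\right) \left(41415 - 9158\right) = \left(-37420\right) 32257 = -1207056940$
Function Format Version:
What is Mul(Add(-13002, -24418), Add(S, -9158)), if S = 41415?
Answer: -1207056940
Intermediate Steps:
Mul(Add(-13002, -24418), Add(S, -9158)) = Mul(Add(-13002, -24418), Add(41415, -9158)) = Mul(-37420, 32257) = -1207056940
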